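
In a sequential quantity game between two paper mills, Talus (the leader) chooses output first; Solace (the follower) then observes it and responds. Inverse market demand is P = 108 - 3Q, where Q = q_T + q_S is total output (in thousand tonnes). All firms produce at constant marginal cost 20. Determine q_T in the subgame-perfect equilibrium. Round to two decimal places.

14.67

The follower Solace best-responds to any q_T: π_S = (108 - 3Q)q_S - 20q_S.
∂π_S/∂q_S = 88 - 3q_T - 6q_S = 0 gives the reaction function q_S = (88 - 3q_T)/6.
Talus substitutes q_S(q_T) into its own profit: π_T = q_T(108 - 3q_T - (88 - 3q_T)/2) - 20q_T = (64 - (3/2)q_T)q_T - 20q_T.
Maximising: ∂π_T/∂q_T = 44 - 3q_T = 0, giving q_T = 44/3.
Then q_S = (88 - 3·(44/3))/6 = 22/3.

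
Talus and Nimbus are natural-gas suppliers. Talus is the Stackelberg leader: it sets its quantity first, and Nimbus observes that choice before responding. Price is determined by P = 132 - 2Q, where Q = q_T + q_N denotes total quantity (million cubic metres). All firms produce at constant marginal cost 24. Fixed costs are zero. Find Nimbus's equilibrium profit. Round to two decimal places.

Solve by backward induction. Given q_T, the follower Nimbus maximises π_N = (132 - 2q_T - 2q_N)q_N - 24q_N.
Follower FOC: 108 - 2q_T - 4q_N = 0, so q_N(q_T) = (108 - 2q_T)/4.
Talus substitutes q_N(q_T) into its own profit: π_T = q_T(132 - 2q_T - (108 - 2q_T)/2) - 24q_T = (78 - q_T)q_T - 24q_T.
The leader's first-order condition 54 - 2q_T = 0 yields q_T = 27.
Then q_N = (108 - 2·27)/4 = 27/2.
Price P = 132 - 2·(81/2) = 51.
Nimbus's profit: (51 - 24)·(27/2) = 729/2.

364.50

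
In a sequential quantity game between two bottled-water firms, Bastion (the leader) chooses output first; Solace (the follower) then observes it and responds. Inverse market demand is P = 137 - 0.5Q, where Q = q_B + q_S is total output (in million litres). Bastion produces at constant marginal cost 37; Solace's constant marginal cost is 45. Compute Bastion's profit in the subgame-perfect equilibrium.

2916

Solve by backward induction. Given q_B, the follower Solace maximises π_S = (137 - (1/2)q_B - (1/2)q_S)q_S - 45q_S.
Setting the follower's marginal profit to zero, 92 - (1/2)q_B - q_S = 0, i.e. q_S = (92 - (1/2)q_B).
The leader anticipates this reaction. Substituting into P = 137 - 0.5Q gives P = 91 - (1/4)q_B, so π_B = (91 - (1/4)q_B)q_B - 37q_B.
Maximising: ∂π_B/∂q_B = 54 - (1/2)q_B = 0, giving q_B = 108.
Then q_S = (92 - (1/2)·108) = 38.
Price P = 137 - (1/2)·146 = 64.
Bastion's profit: (64 - 37)·108 = 2916.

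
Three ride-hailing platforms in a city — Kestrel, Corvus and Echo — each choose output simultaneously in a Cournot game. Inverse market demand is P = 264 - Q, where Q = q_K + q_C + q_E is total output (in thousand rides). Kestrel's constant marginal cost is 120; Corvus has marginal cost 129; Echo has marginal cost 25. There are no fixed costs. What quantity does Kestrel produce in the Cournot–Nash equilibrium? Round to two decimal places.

Kestrel's profit: π_K = (264 - Q)q_K - (120q_K). Setting ∂π_K/∂q_K = 0: 144 - 2q_K - (q_C + q_E) = 0.
Corvus's profit: π_C = (264 - Q)q_C - (129q_C). Setting ∂π_C/∂q_C = 0: 135 - 2q_C - (q_K + q_E) = 0.
Echo's profit: π_E = (264 - Q)q_E - (25q_E). Setting ∂π_E/∂q_E = 0: 239 - 2q_E - (q_K + q_C) = 0.
Summing all 3 equations gives 518 − 4Q = 0, hence Q = 259/2.
Back-substituting: q_K = (144 − 259/2) = 29/2, q_C = (135 − 259/2) = 11/2, q_E = (239 − 259/2) = 219/2.

14.50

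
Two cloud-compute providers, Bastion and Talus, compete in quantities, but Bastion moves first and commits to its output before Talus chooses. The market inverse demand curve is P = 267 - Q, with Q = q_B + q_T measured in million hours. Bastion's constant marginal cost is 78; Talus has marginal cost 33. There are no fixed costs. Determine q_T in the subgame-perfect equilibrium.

81

The follower Talus best-responds to any q_B: π_T = (267 - Q)q_T - 33q_T.
Setting the follower's marginal profit to zero, 234 - q_B - 2q_T = 0, i.e. q_T = (234 - q_B)/2.
Bastion substitutes q_T(q_B) into its own profit: π_B = q_B(267 - q_B - (234 - q_B)/2) - 78q_B = (150 - (1/2)q_B)q_B - 78q_B.
The leader's first-order condition 72 - q_B = 0 yields q_B = 72.
Then q_T = (234 - 72)/2 = 81.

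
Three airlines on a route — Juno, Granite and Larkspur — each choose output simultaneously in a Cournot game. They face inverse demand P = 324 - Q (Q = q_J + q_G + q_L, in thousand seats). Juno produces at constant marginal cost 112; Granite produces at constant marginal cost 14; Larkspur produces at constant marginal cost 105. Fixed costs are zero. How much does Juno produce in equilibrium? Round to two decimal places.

Juno's profit: π_J = (324 - Q)q_J - (112q_J). Setting ∂π_J/∂q_J = 0: 212 - 2q_J - (q_G + q_L) = 0.
Granite's profit: π_G = (324 - Q)q_G - (14q_G). Setting ∂π_G/∂q_G = 0: 310 - 2q_G - (q_J + q_L) = 0.
Larkspur's first-order condition: 219 - 2q_L - (q_J + q_G) = 0.
Adding the 3 conditions: 741 − 2Q − 2Q = 0, i.e. Q = 741/4.
Back-substituting: q_J = (212 − 741/4) = 107/4, q_G = (310 − 741/4) = 499/4, q_L = (219 − 741/4) = 135/4.

26.75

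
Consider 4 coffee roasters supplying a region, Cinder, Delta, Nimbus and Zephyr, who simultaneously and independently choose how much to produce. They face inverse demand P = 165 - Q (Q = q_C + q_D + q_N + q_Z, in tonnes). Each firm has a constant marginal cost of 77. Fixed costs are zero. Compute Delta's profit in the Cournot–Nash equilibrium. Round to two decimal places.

Each firm earns π_i = (165 - Q)q_i - 77q_i.
Setting ∂π_i/∂q_i = 0 with rivals' quantities fixed: 88 - 2q_i - Σ_{j≠i} q_j = 0.
By symmetry each firm produces the same amount; substituting Σ_{j≠i} q_j = 3q_i yields q_i = 88/5.
Price P = 165 - 352/5 = 473/5.
Delta's profit: (473/5 - 77)·(88/5) = 309.7600.

309.76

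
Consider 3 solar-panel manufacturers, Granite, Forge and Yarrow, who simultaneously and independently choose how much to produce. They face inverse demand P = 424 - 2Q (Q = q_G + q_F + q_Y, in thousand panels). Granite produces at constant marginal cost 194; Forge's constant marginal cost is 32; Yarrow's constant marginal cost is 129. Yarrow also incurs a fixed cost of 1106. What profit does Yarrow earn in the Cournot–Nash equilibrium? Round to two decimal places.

Granite's profit: π_G = (424 - 2Q)q_G - (194q_G). Setting ∂π_G/∂q_G = 0: 230 - 4q_G - 2(q_F + q_Y) = 0.
Forge's first-order condition: 392 - 4q_F - 2(q_G + q_Y) = 0.
Yarrow's profit: π_Y = (424 - 2Q)q_Y - (129q_Y). Setting ∂π_Y/∂q_Y = 0: 295 - 4q_Y - 2(q_G + q_F) = 0.
Adding the 3 first-order conditions: 917 − 8Q = 0, so Q = 917/8.
Back-substituting: q_G = (230 − 917/4)/2 = 3/8, q_F = (392 − 917/4)/2 = 651/8, q_Y = (295 − 917/4)/2 = 263/8.
Price P = 424 - 2·(917/8) = 779/4.
Yarrow's profit: (779/4 - 129)·(263/8) - 1106 = 1055.5313.

1055.53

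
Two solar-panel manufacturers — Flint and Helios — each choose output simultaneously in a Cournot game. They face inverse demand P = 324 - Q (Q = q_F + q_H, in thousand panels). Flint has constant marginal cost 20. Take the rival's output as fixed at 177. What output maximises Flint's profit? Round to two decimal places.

With the rival's output fixed at 177, Flint's profit is π_F = (324 - 177 - q_F)q_F - (20q_F) = (147 - q_F)q_F - (20q_F).
∂π_F/∂q_F = 127 - 2q_F = 0, so q_F = 127/2.

63.50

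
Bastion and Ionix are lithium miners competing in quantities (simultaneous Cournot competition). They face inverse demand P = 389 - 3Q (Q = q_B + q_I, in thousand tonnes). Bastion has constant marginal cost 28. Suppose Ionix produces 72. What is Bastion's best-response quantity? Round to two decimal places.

With the rival's output fixed at 72, Bastion's profit is π_B = (389 - 3·72 - 3q_B)q_B - (28q_B) = (173 - 3q_B)q_B - (28q_B).
∂π_B/∂q_B = 145 - 6q_B = 0, so q_B = 145/6.

24.17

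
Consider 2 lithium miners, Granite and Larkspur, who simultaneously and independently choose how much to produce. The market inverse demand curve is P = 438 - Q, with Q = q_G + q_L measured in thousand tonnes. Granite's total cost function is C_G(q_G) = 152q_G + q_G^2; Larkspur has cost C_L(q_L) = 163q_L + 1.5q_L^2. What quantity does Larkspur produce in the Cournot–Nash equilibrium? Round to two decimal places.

42.84

Granite's profit: π_G = (438 - Q)q_G - (152q_G + q_G²). Setting ∂π_G/∂q_G = 0: 286 - 4q_G - (q_L) = 0.
Larkspur's first-order condition: 275 - 5q_L - (q_G) = 0.
Best responses: q_G = (286 - q_L)/4, q_L = (275 - q_G)/5.
Solving the pair: q_G = 1155/19, q_L = 814/19.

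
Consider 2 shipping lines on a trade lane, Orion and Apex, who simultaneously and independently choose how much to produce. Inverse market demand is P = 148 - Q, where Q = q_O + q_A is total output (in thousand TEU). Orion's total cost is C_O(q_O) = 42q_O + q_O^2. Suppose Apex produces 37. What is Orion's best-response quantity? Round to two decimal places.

With the rival's output fixed at 37, Orion's profit is π_O = (148 - 37 - q_O)q_O - (42q_O + q_O²) = (111 - q_O)q_O - (42q_O + q_O²).
∂π_O/∂q_O = 69 - 4q_O = 0, so q_O = 69/4.

17.25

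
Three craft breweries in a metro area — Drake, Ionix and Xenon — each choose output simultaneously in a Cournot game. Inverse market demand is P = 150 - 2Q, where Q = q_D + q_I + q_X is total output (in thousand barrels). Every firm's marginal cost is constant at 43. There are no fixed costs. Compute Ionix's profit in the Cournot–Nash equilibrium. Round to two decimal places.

357.78

A representative firm's profit is π_i = q_i(150 - 2Q) - 43q_i.
First-order condition (treating rivals' output as given): 107 - 4q_i - 2·Σ_{j≠i} q_j = 0.
By symmetry each firm produces the same amount; substituting Σ_{j≠i} q_j = 2q_i yields q_i = 107/8.
Price P = 150 - 2·(321/8) = 279/4.
Ionix's profit: (279/4 - 43)·(107/8) = 357.7813.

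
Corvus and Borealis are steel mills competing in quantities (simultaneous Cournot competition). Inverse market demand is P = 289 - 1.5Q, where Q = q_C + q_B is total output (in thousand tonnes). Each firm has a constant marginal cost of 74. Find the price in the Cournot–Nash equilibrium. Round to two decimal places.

Each firm earns π_i = (289 - 1.5Q)q_i - 74q_i.
First-order condition (treating rivals' output as given): 215 - 3q_i - (3/2)q_j = 0.
With identical firms every q_j equals q_i, so q_j = q_i and 215 = (9/2)q_i, giving q_i = 430/9.
Total output Q = 860/9, so price P = 289 - (3/2)·(860/9) = 437/3.

145.67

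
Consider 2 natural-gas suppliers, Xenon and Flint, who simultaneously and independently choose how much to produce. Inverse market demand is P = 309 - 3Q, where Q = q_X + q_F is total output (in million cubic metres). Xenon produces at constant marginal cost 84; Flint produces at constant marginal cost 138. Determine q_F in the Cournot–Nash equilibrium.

Xenon's profit: π_X = (309 - 3Q)q_X - (84q_X). Setting ∂π_X/∂q_X = 0: 225 - 6q_X - 3(q_F) = 0.
Flint's first-order condition: 171 - 6q_F - 3(q_X) = 0.
Rearranging gives the reaction functions q_X = (225 - 3q_F)/6 and q_F = (171 - 3q_X)/6.
Substituting one into the other gives q_X = 31 and q_F = 13.

13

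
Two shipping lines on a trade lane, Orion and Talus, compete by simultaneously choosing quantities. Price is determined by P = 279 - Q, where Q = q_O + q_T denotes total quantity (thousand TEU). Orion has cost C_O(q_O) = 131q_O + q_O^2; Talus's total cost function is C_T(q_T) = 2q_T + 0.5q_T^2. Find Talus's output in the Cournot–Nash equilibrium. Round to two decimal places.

87.27

Orion's profit: π_O = (279 - Q)q_O - (131q_O + q_O²). Setting ∂π_O/∂q_O = 0: 148 - 4q_O - (q_T) = 0.
Talus's first-order condition: 277 - 3q_T - (q_O) = 0.
So q_O = (148 - q_T)/4 and q_T = (277 - q_O)/3.
Solving the pair: q_O = 167/11, q_T = 960/11.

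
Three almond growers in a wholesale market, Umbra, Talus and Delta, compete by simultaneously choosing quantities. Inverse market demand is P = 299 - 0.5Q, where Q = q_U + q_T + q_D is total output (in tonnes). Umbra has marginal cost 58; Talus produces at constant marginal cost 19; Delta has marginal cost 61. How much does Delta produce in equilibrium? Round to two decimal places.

96.50

Umbra's profit: π_U = (299 - 0.5Q)q_U - (58q_U). Setting ∂π_U/∂q_U = 0: 241 - q_U - (1/2)(q_T + q_D) = 0.
Talus's first-order condition: 280 - q_T - (1/2)(q_U + q_D) = 0.
Delta's profit: π_D = (299 - 0.5Q)q_D - (61q_D). Setting ∂π_D/∂q_D = 0: 238 - q_D - (1/2)(q_U + q_T) = 0.
Summing all 3 equations gives 759 − 2Q = 0, hence Q = 759/2.
Back-substituting: q_U = (241 − 759/4)/(1/2) = 205/2, q_T = (280 − 759/4)/(1/2) = 361/2, q_D = (238 − 759/4)/(1/2) = 193/2.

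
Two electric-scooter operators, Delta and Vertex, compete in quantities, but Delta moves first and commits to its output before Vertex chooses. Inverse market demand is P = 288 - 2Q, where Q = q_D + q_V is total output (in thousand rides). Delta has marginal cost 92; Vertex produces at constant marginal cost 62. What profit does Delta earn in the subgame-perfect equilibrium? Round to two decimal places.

1722.25

The follower Vertex best-responds to any q_D: π_V = (288 - 2Q)q_V - 62q_V.
Setting the follower's marginal profit to zero, 226 - 2q_D - 4q_V = 0, i.e. q_V = (226 - 2q_D)/4.
The leader anticipates this reaction. Substituting into P = 288 - 2Q gives P = 175 - q_D, so π_D = (175 - q_D)q_D - 92q_D.
Maximising: ∂π_D/∂q_D = 83 - 2q_D = 0, giving q_D = 83/2.
Then q_V = (226 - 2·(83/2))/4 = 143/4.
Price P = 288 - 2·(309/4) = 267/2.
Delta's profit: (267/2 - 92)·(83/2) = 1722.2500.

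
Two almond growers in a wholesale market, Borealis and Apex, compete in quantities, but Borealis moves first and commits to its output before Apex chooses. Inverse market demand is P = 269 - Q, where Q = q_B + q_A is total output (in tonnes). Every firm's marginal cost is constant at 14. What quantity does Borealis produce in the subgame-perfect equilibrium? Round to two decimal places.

Solve by backward induction. Given q_B, the follower Apex maximises π_A = (269 - q_B - q_A)q_A - 14q_A.
Setting the follower's marginal profit to zero, 255 - q_B - 2q_A = 0, i.e. q_A = (255 - q_B)/2.
The leader anticipates this reaction. Substituting into P = 269 - Q gives P = 283/2 - (1/2)q_B, so π_B = (283/2 - (1/2)q_B)q_B - 14q_B.
Maximising: ∂π_B/∂q_B = 255/2 - q_B = 0, giving q_B = 255/2.
Then q_A = (255 - 255/2)/2 = 255/4.

127.50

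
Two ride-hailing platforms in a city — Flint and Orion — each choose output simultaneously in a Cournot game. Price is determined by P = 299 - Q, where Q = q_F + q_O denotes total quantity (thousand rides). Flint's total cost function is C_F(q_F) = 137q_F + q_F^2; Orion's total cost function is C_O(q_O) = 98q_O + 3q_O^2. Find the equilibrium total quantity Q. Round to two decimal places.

56.03

Flint's profit: π_F = (299 - Q)q_F - (137q_F + q_F²). Setting ∂π_F/∂q_F = 0: 162 - 4q_F - (q_O) = 0.
Orion's first-order condition: 201 - 8q_O - (q_F) = 0.
Best responses: q_F = (162 - q_O)/4, q_O = (201 - q_F)/8.
Substituting one into the other gives q_F = 1095/31 and q_O = 642/31.
Total output Q = 1095/31 + 642/31 = 1737/31.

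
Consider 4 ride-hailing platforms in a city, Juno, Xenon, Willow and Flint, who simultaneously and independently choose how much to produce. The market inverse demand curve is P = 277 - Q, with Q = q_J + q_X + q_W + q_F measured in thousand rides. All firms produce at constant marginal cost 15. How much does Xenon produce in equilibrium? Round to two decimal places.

A representative firm's profit is π_i = q_i(277 - Q) - 15q_i.
Setting ∂π_i/∂q_i = 0 with rivals' quantities fixed: 262 - 2q_i - Σ_{j≠i} q_j = 0.
With identical firms every q_j equals q_i, so Σ_{j≠i} q_j = 3q_i and 262 = 5q_i, giving q_i = 262/5.

52.40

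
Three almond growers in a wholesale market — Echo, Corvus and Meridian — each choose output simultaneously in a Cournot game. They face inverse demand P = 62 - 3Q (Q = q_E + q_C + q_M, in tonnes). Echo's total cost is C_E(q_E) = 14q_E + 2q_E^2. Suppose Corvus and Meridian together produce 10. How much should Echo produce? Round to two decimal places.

With rivals' combined output fixed at 10, Echo's profit is π_E = (62 - 3·10 - 3q_E)q_E - (14q_E + 2q_E²) = (32 - 3q_E)q_E - (14q_E + 2q_E²).
∂π_E/∂q_E = 18 - 10q_E = 0, so q_E = 9/5.

1.80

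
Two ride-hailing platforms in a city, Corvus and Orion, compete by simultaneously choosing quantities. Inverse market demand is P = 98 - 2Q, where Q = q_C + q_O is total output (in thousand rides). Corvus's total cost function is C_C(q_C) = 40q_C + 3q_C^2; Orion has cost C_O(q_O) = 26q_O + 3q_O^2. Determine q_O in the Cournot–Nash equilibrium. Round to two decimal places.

Corvus's profit: π_C = (98 - 2Q)q_C - (40q_C + 3q_C²). Setting ∂π_C/∂q_C = 0: 58 - 10q_C - 2(q_O) = 0.
Orion's first-order condition: 72 - 10q_O - 2(q_C) = 0.
So q_C = (58 - 2q_O)/10 and q_O = (72 - 2q_C)/10.
Substituting one into the other gives q_C = 109/24 and q_O = 151/24.

6.29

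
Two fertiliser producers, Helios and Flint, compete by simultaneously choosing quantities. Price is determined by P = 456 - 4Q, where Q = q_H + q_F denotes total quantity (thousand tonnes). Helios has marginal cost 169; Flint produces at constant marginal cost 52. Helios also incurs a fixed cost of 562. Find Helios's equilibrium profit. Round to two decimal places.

Helios's profit: π_H = (456 - 4Q)q_H - (169q_H). Setting ∂π_H/∂q_H = 0: 287 - 8q_H - 4(q_F) = 0.
Flint's profit: π_F = (456 - 4Q)q_F - (52q_F). Setting ∂π_F/∂q_F = 0: 404 - 8q_F - 4(q_H) = 0.
Rearranging gives the reaction functions q_H = (287 - 4q_F)/8 and q_F = (404 - 4q_H)/8.
Substituting one into the other gives q_H = 85/6 and q_F = 521/12.
Price P = 456 - 4·(691/12) = 677/3.
Helios's profit: (677/3 - 169)·(85/6) - 562 = 240.7778.

240.78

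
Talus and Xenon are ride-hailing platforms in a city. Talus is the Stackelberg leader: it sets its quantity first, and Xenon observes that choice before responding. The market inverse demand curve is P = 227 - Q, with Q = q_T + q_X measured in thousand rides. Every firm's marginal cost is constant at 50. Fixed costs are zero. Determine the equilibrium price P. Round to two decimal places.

The follower Xenon best-responds to any q_T: π_X = (227 - Q)q_X - 50q_X.
Setting the follower's marginal profit to zero, 177 - q_T - 2q_X = 0, i.e. q_X = (177 - q_T)/2.
Talus substitutes q_X(q_T) into its own profit: π_T = q_T(227 - q_T - (177 - q_T)/2) - 50q_T = (277/2 - (1/2)q_T)q_T - 50q_T.
Leader FOC: 177/2 - q_T = 0, so q_T = 177/2.
Then q_X = (177 - 177/2)/2 = 177/4.
Total output Q = 531/4, so price P = 227 - 531/4 = 377/4.

94.25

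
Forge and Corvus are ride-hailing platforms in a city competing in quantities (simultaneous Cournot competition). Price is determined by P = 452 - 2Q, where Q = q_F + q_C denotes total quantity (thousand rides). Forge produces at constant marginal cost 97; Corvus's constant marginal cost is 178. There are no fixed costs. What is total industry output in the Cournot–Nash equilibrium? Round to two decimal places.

Forge's profit: π_F = (452 - 2Q)q_F - (97q_F). Setting ∂π_F/∂q_F = 0: 355 - 4q_F - 2(q_C) = 0.
Corvus's first-order condition: 274 - 4q_C - 2(q_F) = 0.
Best responses: q_F = (355 - 2q_C)/4, q_C = (274 - 2q_F)/4.
Solving the pair: q_F = 218/3, q_C = 193/6.
Total output Q = 218/3 + 193/6 = 629/6.

104.83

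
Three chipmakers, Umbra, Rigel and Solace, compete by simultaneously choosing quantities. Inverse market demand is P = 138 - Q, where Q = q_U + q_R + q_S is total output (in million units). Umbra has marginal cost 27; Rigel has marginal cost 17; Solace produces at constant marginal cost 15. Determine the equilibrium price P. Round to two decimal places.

Umbra's profit: π_U = (138 - Q)q_U - (27q_U). Setting ∂π_U/∂q_U = 0: 111 - 2q_U - (q_R + q_S) = 0.
Rigel's first-order condition: 121 - 2q_R - (q_U + q_S) = 0.
Solace's first-order condition: 123 - 2q_S - (q_U + q_R) = 0.
Summing all 3 equations gives 355 − 4Q = 0, hence Q = 355/4.
Back-substituting: q_U = (111 − 355/4) = 89/4, q_R = (121 − 355/4) = 129/4, q_S = (123 − 355/4) = 137/4.
Total output Q = 355/4, so price P = 138 - 355/4 = 197/4.

49.25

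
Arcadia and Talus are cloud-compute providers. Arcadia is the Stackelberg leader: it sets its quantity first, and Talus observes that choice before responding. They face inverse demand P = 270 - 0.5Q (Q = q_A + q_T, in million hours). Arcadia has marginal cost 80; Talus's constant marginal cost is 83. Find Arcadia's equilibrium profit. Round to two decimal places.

9312.25

The follower Talus best-responds to any q_A: π_T = (270 - 0.5Q)q_T - 83q_T.
∂π_T/∂q_T = 187 - (1/2)q_A - q_T = 0 gives the reaction function q_T = (187 - (1/2)q_A).
The leader anticipates this reaction. Substituting into P = 270 - 0.5Q gives P = 353/2 - (1/4)q_A, so π_A = (353/2 - (1/4)q_A)q_A - 80q_A.
Leader FOC: 193/2 - (1/2)q_A = 0, so q_A = 193.
Then q_T = (187 - (1/2)·193) = 181/2.
Price P = 270 - (1/2)·(567/2) = 513/4.
Arcadia's profit: (513/4 - 80)·193 = 9312.2500.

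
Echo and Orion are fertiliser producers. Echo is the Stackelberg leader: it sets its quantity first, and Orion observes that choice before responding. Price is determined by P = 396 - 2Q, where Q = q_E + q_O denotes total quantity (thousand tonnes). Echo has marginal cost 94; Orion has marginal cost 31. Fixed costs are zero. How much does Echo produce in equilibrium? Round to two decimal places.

Solve by backward induction. Given q_E, the follower Orion maximises π_O = (396 - 2q_E - 2q_O)q_O - 31q_O.
∂π_O/∂q_O = 365 - 2q_E - 4q_O = 0 gives the reaction function q_O = (365 - 2q_E)/4.
Echo substitutes q_O(q_E) into its own profit: π_E = q_E(396 - 2q_E - (365 - 2q_E)/2) - 94q_E = (427/2 - q_E)q_E - 94q_E.
The leader's first-order condition 239/2 - 2q_E = 0 yields q_E = 239/4.
Then q_O = (365 - 2·(239/4))/4 = 491/8.

59.75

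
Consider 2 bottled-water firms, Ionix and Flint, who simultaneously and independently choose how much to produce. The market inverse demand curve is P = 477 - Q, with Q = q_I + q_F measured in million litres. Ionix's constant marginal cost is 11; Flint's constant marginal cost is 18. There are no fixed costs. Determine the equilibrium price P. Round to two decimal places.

Ionix's profit: π_I = (477 - Q)q_I - (11q_I). Setting ∂π_I/∂q_I = 0: 466 - 2q_I - (q_F) = 0.
Flint's first-order condition: 459 - 2q_F - (q_I) = 0.
So q_I = (466 - q_F)/2 and q_F = (459 - q_I)/2.
Substituting one into the other gives q_I = 473/3 and q_F = 452/3.
Total output Q = 925/3, so price P = 477 - 925/3 = 506/3.

168.67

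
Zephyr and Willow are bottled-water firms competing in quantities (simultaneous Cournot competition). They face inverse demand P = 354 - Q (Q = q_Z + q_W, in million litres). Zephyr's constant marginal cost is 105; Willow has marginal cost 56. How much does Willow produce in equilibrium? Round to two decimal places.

Zephyr's profit: π_Z = (354 - Q)q_Z - (105q_Z). Setting ∂π_Z/∂q_Z = 0: 249 - 2q_Z - (q_W) = 0.
Willow's profit: π_W = (354 - Q)q_W - (56q_W). Setting ∂π_W/∂q_W = 0: 298 - 2q_W - (q_Z) = 0.
Rearranging gives the reaction functions q_Z = (249 - q_W)/2 and q_W = (298 - q_Z)/2.
Solving the pair: q_Z = 200/3, q_W = 347/3.

115.67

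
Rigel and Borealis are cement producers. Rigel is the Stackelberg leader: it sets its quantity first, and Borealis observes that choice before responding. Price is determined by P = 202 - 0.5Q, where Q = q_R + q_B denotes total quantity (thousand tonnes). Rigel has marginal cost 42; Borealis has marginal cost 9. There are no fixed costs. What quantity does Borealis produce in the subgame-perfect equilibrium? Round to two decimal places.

129.50

Solve by backward induction. Given q_R, the follower Borealis maximises π_B = (202 - (1/2)q_R - (1/2)q_B)q_B - 9q_B.
∂π_B/∂q_B = 193 - (1/2)q_R - q_B = 0 gives the reaction function q_B = (193 - (1/2)q_R).
The leader anticipates this reaction. Substituting into P = 202 - 0.5Q gives P = 211/2 - (1/4)q_R, so π_R = (211/2 - (1/4)q_R)q_R - 42q_R.
Leader FOC: 127/2 - (1/2)q_R = 0, so q_R = 127.
Then q_B = (193 - (1/2)·127) = 259/2.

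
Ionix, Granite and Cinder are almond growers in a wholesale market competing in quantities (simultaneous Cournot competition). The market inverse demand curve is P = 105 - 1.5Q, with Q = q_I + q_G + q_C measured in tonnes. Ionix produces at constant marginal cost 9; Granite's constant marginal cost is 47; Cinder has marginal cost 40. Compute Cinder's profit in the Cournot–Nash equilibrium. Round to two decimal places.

70.04

Ionix's profit: π_I = (105 - 1.5Q)q_I - (9q_I). Setting ∂π_I/∂q_I = 0: 96 - 3q_I - (3/2)(q_G + q_C) = 0.
Granite's profit: π_G = (105 - 1.5Q)q_G - (47q_G). Setting ∂π_G/∂q_G = 0: 58 - 3q_G - (3/2)(q_I + q_C) = 0.
Cinder's profit: π_C = (105 - 1.5Q)q_C - (40q_C). Setting ∂π_C/∂q_C = 0: 65 - 3q_C - (3/2)(q_I + q_G) = 0.
Summing all 3 equations gives 219 − 6Q = 0, hence Q = 73/2.
Back-substituting: q_I = (96 − 219/4)/(3/2) = 55/2, q_G = (58 − 219/4)/(3/2) = 13/6, q_C = (65 − 219/4)/(3/2) = 41/6.
Price P = 105 - (3/2)·(73/2) = 201/4.
Cinder's profit: (201/4 - 40)·(41/6) = 1681/24.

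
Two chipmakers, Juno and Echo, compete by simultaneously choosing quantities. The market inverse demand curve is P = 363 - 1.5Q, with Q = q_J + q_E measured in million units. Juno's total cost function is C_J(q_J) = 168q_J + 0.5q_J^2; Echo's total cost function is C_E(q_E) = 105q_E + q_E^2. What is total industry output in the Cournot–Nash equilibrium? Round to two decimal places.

Juno's profit: π_J = (363 - 1.5Q)q_J - (168q_J + (1/2)q_J²). Setting ∂π_J/∂q_J = 0: 195 - 4q_J - (3/2)(q_E) = 0.
Echo's first-order condition: 258 - 5q_E - (3/2)(q_J) = 0.
Best responses: q_J = (195 - (3/2)q_E)/4, q_E = (258 - (3/2)q_J)/5.
Solving the pair: q_J = 33.1268, q_E = 41.6620.
Total output Q = 33.1268 + 41.6620 = 74.7887.

74.79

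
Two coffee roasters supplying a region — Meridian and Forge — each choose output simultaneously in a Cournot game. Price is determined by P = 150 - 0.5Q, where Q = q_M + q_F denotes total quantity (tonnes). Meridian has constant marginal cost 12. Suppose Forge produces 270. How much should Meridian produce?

With the rival's output fixed at 270, Meridian's profit is π_M = (150 - (1/2)·270 - (1/2)q_M)q_M - (12q_M) = (15 - (1/2)q_M)q_M - (12q_M).
∂π_M/∂q_M = 3 - q_M = 0, so q_M = 3.

3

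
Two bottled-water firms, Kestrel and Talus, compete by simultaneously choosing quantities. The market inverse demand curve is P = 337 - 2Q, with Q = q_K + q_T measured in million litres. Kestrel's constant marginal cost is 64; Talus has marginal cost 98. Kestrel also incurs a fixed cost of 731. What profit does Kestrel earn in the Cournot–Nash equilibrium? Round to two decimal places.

Kestrel's profit: π_K = (337 - 2Q)q_K - (64q_K). Setting ∂π_K/∂q_K = 0: 273 - 4q_K - 2(q_T) = 0.
Talus's profit: π_T = (337 - 2Q)q_T - (98q_T). Setting ∂π_T/∂q_T = 0: 239 - 4q_T - 2(q_K) = 0.
So q_K = (273 - 2q_T)/4 and q_T = (239 - 2q_K)/4.
Solving the pair: q_K = 307/6, q_T = 205/6.
Price P = 337 - 2·(256/3) = 499/3.
Kestrel's profit: (499/3 - 64)·(307/6) - 731 = 4505.0556.

4505.06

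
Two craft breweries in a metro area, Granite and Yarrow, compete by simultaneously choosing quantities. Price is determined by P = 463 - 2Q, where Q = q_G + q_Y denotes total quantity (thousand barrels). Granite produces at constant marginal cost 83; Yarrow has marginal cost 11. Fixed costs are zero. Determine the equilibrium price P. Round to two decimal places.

185.67

Granite's profit: π_G = (463 - 2Q)q_G - (83q_G). Setting ∂π_G/∂q_G = 0: 380 - 4q_G - 2(q_Y) = 0.
Yarrow's profit: π_Y = (463 - 2Q)q_Y - (11q_Y). Setting ∂π_Y/∂q_Y = 0: 452 - 4q_Y - 2(q_G) = 0.
Best responses: q_G = (380 - 2q_Y)/4, q_Y = (452 - 2q_G)/4.
Solving the pair: q_G = 154/3, q_Y = 262/3.
Total output Q = 416/3, so price P = 463 - 2·(416/3) = 557/3.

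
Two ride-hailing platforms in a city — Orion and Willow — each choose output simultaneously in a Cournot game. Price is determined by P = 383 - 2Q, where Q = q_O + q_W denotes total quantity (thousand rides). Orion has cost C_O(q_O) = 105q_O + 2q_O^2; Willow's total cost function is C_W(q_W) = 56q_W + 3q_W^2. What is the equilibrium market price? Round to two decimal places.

272.84

Orion's profit: π_O = (383 - 2Q)q_O - (105q_O + 2q_O²). Setting ∂π_O/∂q_O = 0: 278 - 8q_O - 2(q_W) = 0.
Willow's profit: π_W = (383 - 2Q)q_W - (56q_W + 3q_W²). Setting ∂π_W/∂q_W = 0: 327 - 10q_W - 2(q_O) = 0.
Best responses: q_O = (278 - 2q_W)/8, q_W = (327 - 2q_O)/10.
Solving the pair: q_O = 1063/38, q_W = 515/19.
Total output Q = 55.0789, so price P = 383 - 2·55.0789 = 272.8421.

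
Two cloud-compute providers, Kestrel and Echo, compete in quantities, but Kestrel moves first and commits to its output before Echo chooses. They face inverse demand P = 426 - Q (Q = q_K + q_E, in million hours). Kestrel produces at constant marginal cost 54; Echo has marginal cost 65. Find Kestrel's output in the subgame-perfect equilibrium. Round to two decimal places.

The follower Echo best-responds to any q_K: π_E = (426 - Q)q_E - 65q_E.
Follower FOC: 361 - q_K - 2q_E = 0, so q_E(q_K) = (361 - q_K)/2.
Kestrel substitutes q_E(q_K) into its own profit: π_K = q_K(426 - q_K - (361 - q_K)/2) - 54q_K = (491/2 - (1/2)q_K)q_K - 54q_K.
Leader FOC: 383/2 - q_K = 0, so q_K = 383/2.
Then q_E = (361 - 383/2)/2 = 339/4.

191.50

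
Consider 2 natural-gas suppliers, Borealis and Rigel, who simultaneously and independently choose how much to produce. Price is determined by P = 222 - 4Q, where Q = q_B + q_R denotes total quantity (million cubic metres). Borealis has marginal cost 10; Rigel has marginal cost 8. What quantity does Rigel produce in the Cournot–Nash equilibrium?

Borealis's profit: π_B = (222 - 4Q)q_B - (10q_B). Setting ∂π_B/∂q_B = 0: 212 - 8q_B - 4(q_R) = 0.
Rigel's profit: π_R = (222 - 4Q)q_R - (8q_R). Setting ∂π_R/∂q_R = 0: 214 - 8q_R - 4(q_B) = 0.
Rearranging gives the reaction functions q_B = (212 - 4q_R)/8 and q_R = (214 - 4q_B)/8.
Substituting one into the other gives q_B = 35/2 and q_R = 18.

18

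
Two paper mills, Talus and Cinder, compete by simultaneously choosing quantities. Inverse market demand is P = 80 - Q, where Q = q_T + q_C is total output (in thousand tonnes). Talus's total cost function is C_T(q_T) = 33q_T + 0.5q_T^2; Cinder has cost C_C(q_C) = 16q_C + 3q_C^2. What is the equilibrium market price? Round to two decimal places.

Talus's profit: π_T = (80 - Q)q_T - (33q_T + (1/2)q_T²). Setting ∂π_T/∂q_T = 0: 47 - 3q_T - (q_C) = 0.
Cinder's profit: π_C = (80 - Q)q_C - (16q_C + 3q_C²). Setting ∂π_C/∂q_C = 0: 64 - 8q_C - (q_T) = 0.
Best responses: q_T = (47 - q_C)/3, q_C = (64 - q_T)/8.
Substituting one into the other gives q_T = 312/23 and q_C = 145/23.
Total output Q = 457/23, so price P = 80 - 457/23 = 1383/23.

60.13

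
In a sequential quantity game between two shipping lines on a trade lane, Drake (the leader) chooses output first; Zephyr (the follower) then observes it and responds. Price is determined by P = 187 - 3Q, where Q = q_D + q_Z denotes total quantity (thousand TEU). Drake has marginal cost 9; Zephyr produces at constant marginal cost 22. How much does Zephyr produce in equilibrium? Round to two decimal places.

11.58

The follower Zephyr best-responds to any q_D: π_Z = (187 - 3Q)q_Z - 22q_Z.
Follower FOC: 165 - 3q_D - 6q_Z = 0, so q_Z(q_D) = (165 - 3q_D)/6.
Drake substitutes q_Z(q_D) into its own profit: π_D = q_D(187 - 3q_D - (165 - 3q_D)/2) - 9q_D = (209/2 - (3/2)q_D)q_D - 9q_D.
The leader's first-order condition 191/2 - 3q_D = 0 yields q_D = 191/6.
Then q_Z = (165 - 3·(191/6))/6 = 139/12.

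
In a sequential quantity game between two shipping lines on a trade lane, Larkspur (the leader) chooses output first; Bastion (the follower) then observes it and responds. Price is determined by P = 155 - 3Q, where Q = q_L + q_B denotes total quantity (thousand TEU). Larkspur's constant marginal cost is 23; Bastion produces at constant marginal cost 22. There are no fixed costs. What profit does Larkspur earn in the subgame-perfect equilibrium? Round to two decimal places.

The follower Bastion best-responds to any q_L: π_B = (155 - 3Q)q_B - 22q_B.
Follower FOC: 133 - 3q_L - 6q_B = 0, so q_B(q_L) = (133 - 3q_L)/6.
The leader anticipates this reaction. Substituting into P = 155 - 3Q gives P = 177/2 - (3/2)q_L, so π_L = (177/2 - (3/2)q_L)q_L - 23q_L.
Leader FOC: 131/2 - 3q_L = 0, so q_L = 131/6.
Then q_B = (133 - 3·(131/6))/6 = 45/4.
Price P = 155 - 3·(397/12) = 223/4.
Larkspur's profit: (223/4 - 23)·(131/6) = 715.0417.

715.04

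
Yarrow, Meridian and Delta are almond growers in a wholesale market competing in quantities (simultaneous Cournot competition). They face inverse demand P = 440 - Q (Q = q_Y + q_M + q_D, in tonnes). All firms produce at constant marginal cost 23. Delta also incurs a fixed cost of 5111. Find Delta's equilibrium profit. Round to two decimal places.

5757.06

A representative firm's profit is π_i = q_i(440 - Q) - 23q_i.
Setting ∂π_i/∂q_i = 0 with rivals' quantities fixed: 417 - 2q_i - Σ_{j≠i} q_j = 0.
By symmetry each firm produces the same amount; substituting Σ_{j≠i} q_j = 2q_i yields q_i = 417/4.
Price P = 440 - 1251/4 = 509/4.
Delta's profit: (509/4 - 23)·(417/4) - 5111 = 5757.0625.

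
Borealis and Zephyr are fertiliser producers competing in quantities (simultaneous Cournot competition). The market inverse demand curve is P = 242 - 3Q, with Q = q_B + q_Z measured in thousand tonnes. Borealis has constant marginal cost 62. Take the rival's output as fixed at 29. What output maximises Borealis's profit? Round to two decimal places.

15.50

With the rival's output fixed at 29, Borealis's profit is π_B = (242 - 3·29 - 3q_B)q_B - (62q_B) = (155 - 3q_B)q_B - (62q_B).
∂π_B/∂q_B = 93 - 6q_B = 0, so q_B = 31/2.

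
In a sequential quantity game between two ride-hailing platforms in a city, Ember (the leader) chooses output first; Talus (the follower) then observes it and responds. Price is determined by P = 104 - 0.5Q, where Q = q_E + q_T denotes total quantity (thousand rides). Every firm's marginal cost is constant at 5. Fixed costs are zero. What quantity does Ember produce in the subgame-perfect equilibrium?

Solve by backward induction. Given q_E, the follower Talus maximises π_T = (104 - (1/2)q_E - (1/2)q_T)q_T - 5q_T.
Follower FOC: 99 - (1/2)q_E - q_T = 0, so q_T(q_E) = (99 - (1/2)q_E).
The leader anticipates this reaction. Substituting into P = 104 - 0.5Q gives P = 109/2 - (1/4)q_E, so π_E = (109/2 - (1/4)q_E)q_E - 5q_E.
Leader FOC: 99/2 - (1/2)q_E = 0, so q_E = 99.
Then q_T = (99 - (1/2)·99) = 99/2.

99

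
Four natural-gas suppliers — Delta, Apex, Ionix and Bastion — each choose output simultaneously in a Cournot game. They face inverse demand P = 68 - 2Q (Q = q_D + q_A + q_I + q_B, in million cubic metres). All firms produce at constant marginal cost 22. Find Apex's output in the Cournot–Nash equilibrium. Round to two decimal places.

4.60

Each firm earns π_i = (68 - 2Q)q_i - 22q_i.
First-order condition (treating rivals' output as given): 46 - 4q_i - 2·Σ_{j≠i} q_j = 0.
By symmetry each firm produces the same amount; substituting Σ_{j≠i} q_j = 3q_i yields q_i = 46/10 = 23/5.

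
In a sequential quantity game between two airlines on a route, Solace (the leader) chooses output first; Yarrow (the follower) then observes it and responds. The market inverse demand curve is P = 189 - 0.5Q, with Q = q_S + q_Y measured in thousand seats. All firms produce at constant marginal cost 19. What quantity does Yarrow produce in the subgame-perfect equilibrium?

85

The follower Yarrow best-responds to any q_S: π_Y = (189 - 0.5Q)q_Y - 19q_Y.
Setting the follower's marginal profit to zero, 170 - (1/2)q_S - q_Y = 0, i.e. q_Y = (170 - (1/2)q_S).
The leader anticipates this reaction. Substituting into P = 189 - 0.5Q gives P = 104 - (1/4)q_S, so π_S = (104 - (1/4)q_S)q_S - 19q_S.
The leader's first-order condition 85 - (1/2)q_S = 0 yields q_S = 170.
Then q_Y = (170 - (1/2)·170) = 85.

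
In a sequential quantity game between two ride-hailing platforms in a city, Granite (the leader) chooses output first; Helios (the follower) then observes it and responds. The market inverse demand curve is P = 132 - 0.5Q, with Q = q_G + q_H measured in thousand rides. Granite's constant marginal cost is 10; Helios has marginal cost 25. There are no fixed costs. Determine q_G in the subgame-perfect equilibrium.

137

Solve by backward induction. Given q_G, the follower Helios maximises π_H = (132 - (1/2)q_G - (1/2)q_H)q_H - 25q_H.
∂π_H/∂q_H = 107 - (1/2)q_G - q_H = 0 gives the reaction function q_H = (107 - (1/2)q_G).
Granite substitutes q_H(q_G) into its own profit: π_G = q_G(132 - (1/2)q_G - (107 - (1/2)q_G)/2) - 10q_G = (157/2 - (1/4)q_G)q_G - 10q_G.
Leader FOC: 137/2 - (1/2)q_G = 0, so q_G = 137.
Then q_H = (107 - (1/2)·137) = 77/2.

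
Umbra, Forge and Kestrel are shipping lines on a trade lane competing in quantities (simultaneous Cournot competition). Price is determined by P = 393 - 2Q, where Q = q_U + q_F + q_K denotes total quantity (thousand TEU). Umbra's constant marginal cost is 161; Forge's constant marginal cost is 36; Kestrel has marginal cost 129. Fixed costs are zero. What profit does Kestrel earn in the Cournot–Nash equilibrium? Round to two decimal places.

Umbra's profit: π_U = (393 - 2Q)q_U - (161q_U). Setting ∂π_U/∂q_U = 0: 232 - 4q_U - 2(q_F + q_K) = 0.
Forge's first-order condition: 357 - 4q_F - 2(q_U + q_K) = 0.
Kestrel's profit: π_K = (393 - 2Q)q_K - (129q_K). Setting ∂π_K/∂q_K = 0: 264 - 4q_K - 2(q_U + q_F) = 0.
Summing all 3 equations gives 853 − 8Q = 0, hence Q = 853/8.
Back-substituting: q_U = (232 − 853/4)/2 = 75/8, q_F = (357 − 853/4)/2 = 575/8, q_K = (264 − 853/4)/2 = 203/8.
Price P = 393 - 2·(853/8) = 719/4.
Kestrel's profit: (719/4 - 129)·(203/8) = 1287.7813.

1287.78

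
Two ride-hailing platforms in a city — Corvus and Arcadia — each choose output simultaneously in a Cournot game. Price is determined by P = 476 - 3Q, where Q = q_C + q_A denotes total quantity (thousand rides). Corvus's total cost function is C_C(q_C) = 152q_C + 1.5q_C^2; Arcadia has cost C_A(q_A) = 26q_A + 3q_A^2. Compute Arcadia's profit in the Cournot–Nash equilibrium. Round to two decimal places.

5799.87

Corvus's profit: π_C = (476 - 3Q)q_C - (152q_C + (3/2)q_C²). Setting ∂π_C/∂q_C = 0: 324 - 9q_C - 3(q_A) = 0.
Arcadia's profit: π_A = (476 - 3Q)q_A - (26q_A + 3q_A²). Setting ∂π_A/∂q_A = 0: 450 - 12q_A - 3(q_C) = 0.
Best responses: q_C = (324 - 3q_A)/9, q_A = (450 - 3q_C)/12.
Substituting one into the other gives q_C = 282/11 and q_A = 342/11.
Price P = 476 - 3·(624/11) = 305.8182.
Arcadia's profit: 305.8182·(342/11) - 26·(342/11) - 3(342/11)² = 5799.8678.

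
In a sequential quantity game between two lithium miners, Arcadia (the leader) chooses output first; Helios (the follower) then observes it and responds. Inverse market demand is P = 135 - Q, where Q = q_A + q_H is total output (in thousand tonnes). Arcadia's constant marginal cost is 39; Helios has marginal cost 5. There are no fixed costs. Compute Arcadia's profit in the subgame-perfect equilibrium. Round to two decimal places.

480.50

The follower Helios best-responds to any q_A: π_H = (135 - Q)q_H - 5q_H.
Follower FOC: 130 - q_A - 2q_H = 0, so q_H(q_A) = (130 - q_A)/2.
The leader anticipates this reaction. Substituting into P = 135 - Q gives P = 70 - (1/2)q_A, so π_A = (70 - (1/2)q_A)q_A - 39q_A.
Leader FOC: 31 - q_A = 0, so q_A = 31.
Then q_H = (130 - 31)/2 = 99/2.
Price P = 135 - 161/2 = 109/2.
Arcadia's profit: (109/2 - 39)·31 = 961/2.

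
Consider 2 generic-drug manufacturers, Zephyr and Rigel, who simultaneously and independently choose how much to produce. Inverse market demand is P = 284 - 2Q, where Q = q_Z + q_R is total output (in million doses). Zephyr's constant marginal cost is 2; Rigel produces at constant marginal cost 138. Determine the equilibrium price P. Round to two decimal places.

141.33

Zephyr's profit: π_Z = (284 - 2Q)q_Z - (2q_Z). Setting ∂π_Z/∂q_Z = 0: 282 - 4q_Z - 2(q_R) = 0.
Rigel's profit: π_R = (284 - 2Q)q_R - (138q_R). Setting ∂π_R/∂q_R = 0: 146 - 4q_R - 2(q_Z) = 0.
So q_Z = (282 - 2q_R)/4 and q_R = (146 - 2q_Z)/4.
Substituting one into the other gives q_Z = 209/3 and q_R = 5/3.
Total output Q = 214/3, so price P = 284 - 2·(214/3) = 424/3.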